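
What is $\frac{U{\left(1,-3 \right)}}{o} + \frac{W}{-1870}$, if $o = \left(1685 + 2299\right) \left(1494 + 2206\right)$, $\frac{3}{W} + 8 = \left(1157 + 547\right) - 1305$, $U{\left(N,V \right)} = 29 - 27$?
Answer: $- \frac{2138003}{538901536800} \approx -3.9673 \cdot 10^{-6}$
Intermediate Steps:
$U{\left(N,V \right)} = 2$ ($U{\left(N,V \right)} = 29 - 27 = 2$)
$W = \frac{3}{391}$ ($W = \frac{3}{-8 + \left(\left(1157 + 547\right) - 1305\right)} = \frac{3}{-8 + \left(1704 - 1305\right)} = \frac{3}{-8 + 399} = \frac{3}{391} \approx 0.0076726$)
$o = 14740800$ ($o = 3984 \cdot 3700 = 14740800$)
$\frac{U{\left(1,-3 \right)}}{o} + \frac{W}{-1870} = \frac{2}{14740800} + \frac{3}{391 \left(-1870\right)} = 2 \cdot \frac{1}{14740800} + \frac{3}{391} \left(- \frac{1}{1870}\right) = \frac{1}{7370400} - \frac{3}{731170} = - \frac{2138003}{538901536800}$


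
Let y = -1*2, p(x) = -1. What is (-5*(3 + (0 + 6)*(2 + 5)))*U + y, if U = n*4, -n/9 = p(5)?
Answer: -8102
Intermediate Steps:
y = -2
n = 9 (n = -9*(-1) = 9)
U = 36 (U = 9*4 = 36)
(-5*(3 + (0 + 6)*(2 + 5)))*U + y = -5*(3 + (0 + 6)*(2 + 5))*36 - 2 = -5*(3 + 6*7)*36 - 2 = -5*(3 + 42)*36 - 2 = -5*45*36 - 2 = -225*36 - 2 = -8100 - 2 = -8102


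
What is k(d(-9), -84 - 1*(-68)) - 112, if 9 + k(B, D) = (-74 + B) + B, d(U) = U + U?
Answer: -231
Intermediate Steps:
d(U) = 2*U
k(B, D) = -83 + 2*B (k(B, D) = -9 + ((-74 + B) + B) = -9 + (-74 + 2*B) = -83 + 2*B)
k(d(-9), -84 - 1*(-68)) - 112 = (-83 + 2*(2*(-9))) - 112 = (-83 + 2*(-18)) - 112 = (-83 - 36) - 112 = -119 - 112 = -231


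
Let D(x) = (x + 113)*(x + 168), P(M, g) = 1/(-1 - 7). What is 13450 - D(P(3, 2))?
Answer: -351929/64 ≈ -5498.9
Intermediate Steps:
P(M, g) = -⅛ (P(M, g) = 1/(-8) = -⅛)
D(x) = (113 + x)*(168 + x)
13450 - D(P(3, 2)) = 13450 - (18984 + (-⅛)² + 281*(-⅛)) = 13450 - (18984 + 1/64 - 281/8) = 13450 - 1*1212729/64 = 13450 - 1212729/64 = -351929/64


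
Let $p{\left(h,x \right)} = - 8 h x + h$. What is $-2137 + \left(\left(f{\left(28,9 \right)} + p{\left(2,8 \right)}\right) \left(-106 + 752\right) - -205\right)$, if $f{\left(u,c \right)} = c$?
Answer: $-77514$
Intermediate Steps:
$p{\left(h,x \right)} = h - 8 h x$ ($p{\left(h,x \right)} = - 8 h x + h = h - 8 h x$)
$-2137 + \left(\left(f{\left(28,9 \right)} + p{\left(2,8 \right)}\right) \left(-106 + 752\right) - -205\right) = -2137 + \left(\left(9 + 2 \left(1 - 64\right)\right) \left(-106 + 752\right) - -205\right) = -2137 + \left(\left(9 + 2 \left(1 - 64\right)\right) 646 + 205\right) = -2137 + \left(\left(9 + 2 \left(-63\right)\right) 646 + 205\right) = -2137 + \left(\left(9 - 126\right) 646 + 205\right) = -2137 + \left(\left(-117\right) 646 + 205\right) = -2137 + \left(-75582 + 205\right) = -2137 - 75377 = -77514$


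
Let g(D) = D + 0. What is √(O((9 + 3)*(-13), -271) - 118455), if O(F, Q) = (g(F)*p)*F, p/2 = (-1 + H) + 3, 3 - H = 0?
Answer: √124905 ≈ 353.42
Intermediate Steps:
g(D) = D
H = 3 (H = 3 - 1*0 = 3 + 0 = 3)
p = 10 (p = 2*((-1 + 3) + 3) = 2*(2 + 3) = 2*5 = 10)
O(F, Q) = 10*F² (O(F, Q) = (F*10)*F = (10*F)*F = 10*F²)
√(O((9 + 3)*(-13), -271) - 118455) = √(10*((9 + 3)*(-13))² - 118455) = √(10*(12*(-13))² - 118455) = √(10*(-156)² - 118455) = √(10*24336 - 118455) = √(243360 - 118455) = √124905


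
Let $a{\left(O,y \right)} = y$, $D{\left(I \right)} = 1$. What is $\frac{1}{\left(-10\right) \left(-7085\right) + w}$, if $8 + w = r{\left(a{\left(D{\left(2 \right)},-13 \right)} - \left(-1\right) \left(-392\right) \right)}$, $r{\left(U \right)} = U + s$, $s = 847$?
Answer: $\frac{1}{71284} \approx 1.4028 \cdot 10^{-5}$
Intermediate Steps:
$r{\left(U \right)} = 847 + U$ ($r{\left(U \right)} = U + 847 = 847 + U$)
$w = 434$ ($w = -8 + \left(847 - \left(13 - -392\right)\right) = -8 + \left(847 - 405\right) = -8 + 442 = 434$)
$\frac{1}{\left(-10\right) \left(-7085\right) + w} = \frac{1}{\left(-10\right) \left(-7085\right) + 434} = \frac{1}{70850 + 434} = \frac{1}{71284}$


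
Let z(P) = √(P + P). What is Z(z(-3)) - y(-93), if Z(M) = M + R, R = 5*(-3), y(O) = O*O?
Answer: -8664 + I*√6 ≈ -8664.0 + 2.4495*I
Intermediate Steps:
z(P) = √2*√P (z(P) = √(2*P) = √2*√P)
y(O) = O²
R = -15
Z(M) = -15 + M (Z(M) = M - 15 = -15 + M)
Z(z(-3)) - y(-93) = (-15 + √2*√(-3)) - 1*(-93)² = (-15 + √2*(I*√3)) - 1*8649 = (-15 + I*√6) - 8649 = -8664 + I*√6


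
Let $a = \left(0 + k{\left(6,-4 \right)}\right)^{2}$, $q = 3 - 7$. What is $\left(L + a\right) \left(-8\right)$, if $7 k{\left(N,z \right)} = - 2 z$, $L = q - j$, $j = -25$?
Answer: $- \frac{8744}{49} \approx -178.45$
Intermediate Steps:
$q = -4$
$L = 21$ ($L = -4 - -25 = -4 + 25 = 21$)
$k{\left(N,z \right)} = - \frac{2 z}{7}$ ($k{\left(N,z \right)} = \frac{\left(-1\right) 2 z}{7} = \frac{\left(-2\right) z}{7} = - \frac{2 z}{7}$)
$a = \frac{64}{49}$ ($a = \left(0 - - \frac{8}{7}\right)^{2} = \left(0 + \frac{8}{7}\right)^{2} = \left(\frac{8}{7}\right)^{2} = \frac{64}{49} \approx 1.3061$)
$\left(L + a\right) \left(-8\right) = \left(21 + \frac{64}{49}\right) \left(-8\right) = \frac{1093}{49} \left(-8\right) = - \frac{8744}{49}$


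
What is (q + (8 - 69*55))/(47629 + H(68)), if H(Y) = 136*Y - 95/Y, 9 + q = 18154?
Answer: 976344/3867541 ≈ 0.25245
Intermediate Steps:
q = 18145 (q = -9 + 18154 = 18145)
H(Y) = -95/Y + 136*Y
(q + (8 - 69*55))/(47629 + H(68)) = (18145 + (8 - 69*55))/(47629 + (-95/68 + 136*68)) = (18145 + (8 - 3795))/(47629 + (-95*1/68 + 9248)) = (18145 - 3787)/(47629 + (-95/68 + 9248)) = 14358/(47629 + 628769/68) = 14358/(3867541/68) = 14358*(68/3867541) = 976344/3867541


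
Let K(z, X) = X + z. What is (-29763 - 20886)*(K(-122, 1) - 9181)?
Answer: 471136998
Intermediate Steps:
(-29763 - 20886)*(K(-122, 1) - 9181) = (-29763 - 20886)*((1 - 122) - 9181) = -50649*(-121 - 9181) = -50649*(-9302) = 471136998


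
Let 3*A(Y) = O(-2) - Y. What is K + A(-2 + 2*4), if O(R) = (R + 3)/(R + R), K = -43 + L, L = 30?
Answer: -181/12 ≈ -15.083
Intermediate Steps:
K = -13 (K = -43 + 30 = -13)
O(R) = (3 + R)/(2*R) (O(R) = (3 + R)/((2*R)) = (3 + R)*(1/(2*R)) = (3 + R)/(2*R))
A(Y) = -1/12 - Y/3 (A(Y) = ((½)*(3 - 2)/(-2) - Y)/3 = ((½)*(-½)*1 - Y)/3 = (-¼ - Y)/3 = -1/12 - Y/3)
K + A(-2 + 2*4) = -13 + (-1/12 - (-2 + 2*4)/3) = -13 + (-1/12 - (-2 + 8)/3) = -13 + (-1/12 - ⅓*6) = -13 + (-1/12 - 2) = -13 - 25/12 = -181/12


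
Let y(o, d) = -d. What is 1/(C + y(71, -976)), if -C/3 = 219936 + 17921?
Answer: -1/712595 ≈ -1.4033e-6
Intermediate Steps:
C = -713571 (C = -3*(219936 + 17921) = -3*237857 = -713571)
1/(C + y(71, -976)) = 1/(-713571 - 1*(-976)) = 1/(-713571 + 976) = 1/(-712595) = -1/712595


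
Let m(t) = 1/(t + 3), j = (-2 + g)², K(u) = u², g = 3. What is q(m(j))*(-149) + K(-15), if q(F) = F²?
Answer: 3451/16 ≈ 215.69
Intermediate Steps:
j = 1 (j = (-2 + 3)² = 1² = 1)
m(t) = 1/(3 + t)
q(m(j))*(-149) + K(-15) = (1/(3 + 1))²*(-149) + (-15)² = (1/4)²*(-149) + 225 = (¼)²*(-149) + 225 = (1/16)*(-149) + 225 = -149/16 + 225 = 3451/16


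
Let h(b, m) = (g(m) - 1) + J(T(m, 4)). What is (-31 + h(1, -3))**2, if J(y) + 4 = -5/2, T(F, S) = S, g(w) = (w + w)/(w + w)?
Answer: 5625/4 ≈ 1406.3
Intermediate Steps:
g(w) = 1 (g(w) = (2*w)/((2*w)) = (2*w)*(1/(2*w)) = 1)
J(y) = -13/2 (J(y) = -4 - 5/2 = -13/2)
h(b, m) = -13/2 (h(b, m) = (1 - 1) - 13/2 = 0 - 13/2 = -13/2)
(-31 + h(1, -3))**2 = (-31 - 13/2)**2 = (-75/2)**2 = 5625/4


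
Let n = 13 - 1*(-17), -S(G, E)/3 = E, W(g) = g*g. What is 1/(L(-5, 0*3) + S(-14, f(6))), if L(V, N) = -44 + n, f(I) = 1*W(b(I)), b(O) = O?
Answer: -1/122 ≈ -0.0081967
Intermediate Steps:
W(g) = g²
f(I) = I² (f(I) = 1*I² = I²)
S(G, E) = -3*E
n = 30 (n = 13 + 17 = 30)
L(V, N) = -14 (L(V, N) = -44 + 30 = -14)
1/(L(-5, 0*3) + S(-14, f(6))) = 1/(-14 - 3*6²) = 1/(-14 - 3*36) = 1/(-14 - 108) = 1/(-122) = -1/122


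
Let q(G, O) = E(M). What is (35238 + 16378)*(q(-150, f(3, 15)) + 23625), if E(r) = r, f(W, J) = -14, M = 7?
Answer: 1219789312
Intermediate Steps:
q(G, O) = 7
(35238 + 16378)*(q(-150, f(3, 15)) + 23625) = (35238 + 16378)*(7 + 23625) = 51616*23632 = 1219789312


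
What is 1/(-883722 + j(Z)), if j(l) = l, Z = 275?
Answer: -1/883447 ≈ -1.1319e-6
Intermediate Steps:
1/(-883722 + j(Z)) = 1/(-883722 + 275) = 1/(-883447) = -1/883447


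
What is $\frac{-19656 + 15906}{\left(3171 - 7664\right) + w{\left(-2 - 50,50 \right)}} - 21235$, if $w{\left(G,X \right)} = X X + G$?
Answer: $- \frac{8684365}{409} \approx -21233.0$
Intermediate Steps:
$w{\left(G,X \right)} = G + X^{2}$ ($w{\left(G,X \right)} = X^{2} + G = G + X^{2}$)
$\frac{-19656 + 15906}{\left(3171 - 7664\right) + w{\left(-2 - 50,50 \right)}} - 21235 = \frac{-19656 + 15906}{\left(3171 - 7664\right) + \left(\left(-2 - 50\right) + 50^{2}\right)} - 21235 = - \frac{3750}{-4493 + \left(\left(-2 - 50\right) + 2500\right)} - 21235 = - \frac{3750}{-4493 + \left(-52 + 2500\right)} - 21235 = - \frac{3750}{-4493 + 2448} - 21235 = - \frac{3750}{-2045} - 21235 = \left(-3750\right) \left(- \frac{1}{2045}\right) - 21235 = \frac{750}{409} - 21235 = - \frac{8684365}{409}$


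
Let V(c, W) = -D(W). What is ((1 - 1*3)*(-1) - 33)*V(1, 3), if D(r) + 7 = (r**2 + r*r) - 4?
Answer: 217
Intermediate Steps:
D(r) = -11 + 2*r**2 (D(r) = -7 + ((r**2 + r*r) - 4) = -7 + ((r**2 + r**2) - 4) = -7 + (2*r**2 - 4) = -7 + (-4 + 2*r**2) = -11 + 2*r**2)
V(c, W) = 11 - 2*W**2 (V(c, W) = -(-11 + 2*W**2) = 11 - 2*W**2)
((1 - 1*3)*(-1) - 33)*V(1, 3) = ((1 - 1*3)*(-1) - 33)*(11 - 2*3**2) = ((1 - 3)*(-1) - 33)*(11 - 2*9) = (-2*(-1) - 33)*(11 - 18) = (2 - 33)*(-7) = -31*(-7) = 217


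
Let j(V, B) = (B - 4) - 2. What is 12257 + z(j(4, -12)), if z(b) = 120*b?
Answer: 10097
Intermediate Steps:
j(V, B) = -6 + B (j(V, B) = (-4 + B) - 2 = -6 + B)
12257 + z(j(4, -12)) = 12257 + 120*(-6 - 12) = 12257 + 120*(-18) = 12257 - 2160 = 10097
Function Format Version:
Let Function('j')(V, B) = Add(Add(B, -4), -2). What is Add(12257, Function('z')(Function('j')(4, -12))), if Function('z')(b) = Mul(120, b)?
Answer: 10097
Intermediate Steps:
Function('j')(V, B) = Add(-6, B) (Function('j')(V, B) = Add(Add(-4, B), -2) = Add(-6, B))
Add(12257, Function('z')(Function('j')(4, -12))) = Add(12257, Mul(120, Add(-6, -12))) = Add(12257, Mul(120, -18)) = Add(12257, -2160) = 10097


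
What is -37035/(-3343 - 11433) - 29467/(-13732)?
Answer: 235992253/50726008 ≈ 4.6523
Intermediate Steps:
-37035/(-3343 - 11433) - 29467/(-13732) = -37035/(-14776) - 29467*(-1/13732) = -37035*(-1/14776) + 29467/13732 = 37035/14776 + 29467/13732 = 235992253/50726008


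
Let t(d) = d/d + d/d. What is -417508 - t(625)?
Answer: -417510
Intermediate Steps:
t(d) = 2 (t(d) = 1 + 1 = 2)
-417508 - t(625) = -417508 - 1*2 = -417508 - 2 = -417510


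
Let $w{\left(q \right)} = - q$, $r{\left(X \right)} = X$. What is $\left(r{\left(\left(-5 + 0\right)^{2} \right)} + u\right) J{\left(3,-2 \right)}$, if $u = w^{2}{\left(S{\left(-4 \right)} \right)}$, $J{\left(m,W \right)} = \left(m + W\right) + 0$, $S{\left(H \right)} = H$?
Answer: $41$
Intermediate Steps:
$J{\left(m,W \right)} = W + m$ ($J{\left(m,W \right)} = \left(W + m\right) + 0 = W + m$)
$u = 16$ ($u = \left(\left(-1\right) \left(-4\right)\right)^{2} = 4^{2} = 16$)
$\left(r{\left(\left(-5 + 0\right)^{2} \right)} + u\right) J{\left(3,-2 \right)} = \left(\left(-5 + 0\right)^{2} + 16\right) \left(-2 + 3\right) = \left(\left(-5\right)^{2} + 16\right) 1 = \left(25 + 16\right) 1 = 41 \cdot 1 = 41$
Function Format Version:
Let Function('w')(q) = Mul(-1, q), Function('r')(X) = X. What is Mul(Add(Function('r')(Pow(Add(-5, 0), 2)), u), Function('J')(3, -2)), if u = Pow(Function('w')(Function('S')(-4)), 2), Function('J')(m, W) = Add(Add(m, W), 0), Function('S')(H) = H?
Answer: 41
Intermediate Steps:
Function('J')(m, W) = Add(W, m) (Function('J')(m, W) = Add(Add(W, m), 0) = Add(W, m))
u = 16 (u = Pow(Mul(-1, -4), 2) = Pow(4, 2) = 16)
Mul(Add(Function('r')(Pow(Add(-5, 0), 2)), u), Function('J')(3, -2)) = Mul(Add(Pow(Add(-5, 0), 2), 16), Add(-2, 3)) = Mul(Add(Pow(-5, 2), 16), 1) = Mul(Add(25, 16), 1) = Mul(41, 1) = 41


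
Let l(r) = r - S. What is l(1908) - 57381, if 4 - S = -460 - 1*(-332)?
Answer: -55605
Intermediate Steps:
S = 132 (S = 4 - (-460 - 1*(-332)) = 4 - (-460 + 332) = 4 - 1*(-128) = 4 + 128 = 132)
l(r) = -132 + r (l(r) = r - 1*132 = r - 132 = -132 + r)
l(1908) - 57381 = (-132 + 1908) - 57381 = 1776 - 57381 = -55605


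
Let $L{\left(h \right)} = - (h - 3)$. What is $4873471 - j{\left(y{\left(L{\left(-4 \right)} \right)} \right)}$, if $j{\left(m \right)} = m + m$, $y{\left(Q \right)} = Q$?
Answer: $4873457$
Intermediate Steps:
$L{\left(h \right)} = 3 - h$ ($L{\left(h \right)} = - (h - 3) = - (-3 + h) = 3 - h$)
$j{\left(m \right)} = 2 m$
$4873471 - j{\left(y{\left(L{\left(-4 \right)} \right)} \right)} = 4873471 - 2 \left(3 - -4\right) = 4873471 - 2 \left(3 + 4\right) = 4873471 - 2 \cdot 7 = 4873471 - 14 = 4873457$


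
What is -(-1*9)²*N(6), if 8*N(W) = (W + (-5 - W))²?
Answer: -2025/8 ≈ -253.13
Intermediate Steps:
N(W) = 25/8 (N(W) = (W + (-5 - W))²/8 = (⅛)*(-5)² = (⅛)*25 = 25/8)
-(-1*9)²*N(6) = -(-1*9)²*25/8 = -(-9)²*25/8 = -81*25/8 = -1*2025/8 = -2025/8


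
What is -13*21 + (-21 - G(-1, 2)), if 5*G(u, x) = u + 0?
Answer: -1469/5 ≈ -293.80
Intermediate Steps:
G(u, x) = u/5 (G(u, x) = (u + 0)/5 = u/5)
-13*21 + (-21 - G(-1, 2)) = -13*21 + (-21 - (-1)/5) = -273 + (-21 - 1*(-⅕)) = -273 + (-21 + ⅕) = -273 - 104/5 = -1469/5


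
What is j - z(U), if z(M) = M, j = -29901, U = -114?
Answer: -29787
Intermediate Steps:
j - z(U) = -29901 - 1*(-114) = -29901 + 114 = -29787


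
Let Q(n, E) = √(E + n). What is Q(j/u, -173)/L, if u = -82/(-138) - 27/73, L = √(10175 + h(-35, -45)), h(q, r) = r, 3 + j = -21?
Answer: I*√36215473282/1144690 ≈ 0.16625*I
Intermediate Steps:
j = -24 (j = -3 - 21 = -24)
L = √10130 (L = √(10175 - 45) = √10130 ≈ 100.65)
u = 1130/5037 (u = -82*(-1/138) - 27*1/73 = 41/69 - 27/73 = 1130/5037 ≈ 0.22434)
Q(j/u, -173)/L = √(-173 - 24/1130/5037)/(√10130) = √(-173 - 24*5037/1130)*(√10130/10130) = √(-173 - 60444/565)*(√10130/10130) = √(-158189/565)*(√10130/10130) = (I*√89376785/565)*(√10130/10130) = I*√36215473282/1144690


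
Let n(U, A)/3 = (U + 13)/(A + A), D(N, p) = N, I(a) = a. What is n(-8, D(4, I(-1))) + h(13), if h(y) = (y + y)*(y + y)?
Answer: 5423/8 ≈ 677.88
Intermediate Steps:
h(y) = 4*y² (h(y) = (2*y)*(2*y) = 4*y²)
n(U, A) = 3*(13 + U)/(2*A) (n(U, A) = 3*((U + 13)/(A + A)) = 3*((13 + U)/((2*A))) = 3*((13 + U)*(1/(2*A))) = 3*((13 + U)/(2*A)) = 3*(13 + U)/(2*A))
n(-8, D(4, I(-1))) + h(13) = (3/2)*(13 - 8)/4 + 4*13² = (3/2)*(¼)*5 + 4*169 = 15/8 + 676 = 5423/8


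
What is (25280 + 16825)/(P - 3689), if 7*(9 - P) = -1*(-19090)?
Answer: -19649/2990 ≈ -6.5716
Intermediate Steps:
P = -19027/7 (P = 9 - (-1)*(-19090)/7 = 9 - ⅐*19090 = 9 - 19090/7 = -19027/7 ≈ -2718.1)
(25280 + 16825)/(P - 3689) = (25280 + 16825)/(-19027/7 - 3689) = 42105/(-44850/7) = 42105*(-7/44850) = -19649/2990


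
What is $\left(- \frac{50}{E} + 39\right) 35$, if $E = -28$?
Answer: $\frac{2855}{2} \approx 1427.5$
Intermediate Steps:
$\left(- \frac{50}{E} + 39\right) 35 = \left(- \frac{50}{-28} + 39\right) 35 = \left(\left(-50\right) \left(- \frac{1}{28}\right) + 39\right) 35 = \left(\frac{25}{14} + 39\right) 35 = \frac{571}{14} \cdot 35 = \frac{2855}{2}$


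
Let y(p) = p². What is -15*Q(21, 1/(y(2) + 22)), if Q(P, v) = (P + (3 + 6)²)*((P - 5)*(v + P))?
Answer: -6695280/13 ≈ -5.1502e+5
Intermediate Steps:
Q(P, v) = (-5 + P)*(81 + P)*(P + v) (Q(P, v) = (P + 9²)*((-5 + P)*(P + v)) = (P + 81)*((-5 + P)*(P + v)) = (81 + P)*((-5 + P)*(P + v)) = (-5 + P)*(81 + P)*(P + v))
-15*Q(21, 1/(y(2) + 22)) = -15*(21³ - 405*21 - 405/(2² + 22) + 76*21² + 21²/(2² + 22) + 76*21/(2² + 22)) = -15*(9261 - 8505 - 405/(4 + 22) + 76*441 + 441/(4 + 22) + 76*21/(4 + 22)) = -15*(9261 - 8505 - 405/26 + 33516 + 441/26 + 76*21/26) = -15*(9261 - 8505 - 405*1/26 + 33516 + (1/26)*441 + 76*21*(1/26)) = -15*(9261 - 8505 - 405/26 + 33516 + 441/26 + 798/13) = -15*446352/13 = -6695280/13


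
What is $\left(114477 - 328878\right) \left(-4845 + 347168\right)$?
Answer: $-73394393523$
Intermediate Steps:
$\left(114477 - 328878\right) \left(-4845 + 347168\right) = \left(-214401\right) 342323 = -73394393523$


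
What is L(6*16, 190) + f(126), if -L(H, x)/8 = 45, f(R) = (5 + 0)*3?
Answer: -345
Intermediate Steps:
f(R) = 15 (f(R) = 5*3 = 15)
L(H, x) = -360 (L(H, x) = -8*45 = -360)
L(6*16, 190) + f(126) = -360 + 15 = -345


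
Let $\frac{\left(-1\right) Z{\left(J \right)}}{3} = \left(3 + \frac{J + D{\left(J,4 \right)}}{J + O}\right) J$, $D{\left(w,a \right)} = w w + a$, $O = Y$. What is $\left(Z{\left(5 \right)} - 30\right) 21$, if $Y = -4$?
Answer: $-12285$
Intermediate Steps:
$O = -4$
$D{\left(w,a \right)} = a + w^{2}$ ($D{\left(w,a \right)} = w^{2} + a = a + w^{2}$)
$Z{\left(J \right)} = - 3 J \left(3 + \frac{4 + J + J^{2}}{-4 + J}\right)$ ($Z{\left(J \right)} = - 3 \left(3 + \frac{J + \left(4 + J^{2}\right)}{J - 4}\right) J = - 3 \left(3 + \frac{4 + J + J^{2}}{-4 + J}\right) J = - 3 J \left(3 + \frac{4 + J + J^{2}}{-4 + J}\right)$)
$\left(Z{\left(5 \right)} - 30\right) 21 = \left(3 \cdot 5 \frac{1}{-4 + 5} \left(8 - 5^{2} - 20\right) - 30\right) 21 = \left(3 \cdot 5 \cdot 1^{-1} \left(8 - 25 - 20\right) - 30\right) 21 = \left(3 \cdot 5 \cdot 1 \left(8 - 25 - 20\right) - 30\right) 21 = \left(3 \cdot 5 \cdot 1 \left(-37\right) - 30\right) 21 = \left(-555 - 30\right) 21 = \left(-585\right) 21 = -12285$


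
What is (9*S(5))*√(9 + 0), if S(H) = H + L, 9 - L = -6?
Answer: 540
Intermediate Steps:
L = 15 (L = 9 - 1*(-6) = 9 + 6 = 15)
S(H) = 15 + H (S(H) = H + 15 = 15 + H)
(9*S(5))*√(9 + 0) = (9*(15 + 5))*√(9 + 0) = (9*20)*√9 = 180*3 = 540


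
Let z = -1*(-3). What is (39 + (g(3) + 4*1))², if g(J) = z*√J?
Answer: 1876 + 258*√3 ≈ 2322.9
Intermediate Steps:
z = 3
g(J) = 3*√J
(39 + (g(3) + 4*1))² = (39 + (3*√3 + 4*1))² = (39 + (3*√3 + 4))² = (39 + (4 + 3*√3))² = (43 + 3*√3)²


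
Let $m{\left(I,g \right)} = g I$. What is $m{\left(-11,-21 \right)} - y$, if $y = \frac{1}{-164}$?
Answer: $\frac{37885}{164} \approx 231.01$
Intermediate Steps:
$m{\left(I,g \right)} = I g$
$y = - \frac{1}{164} \approx -0.0060976$
$m{\left(-11,-21 \right)} - y = \left(-11\right) \left(-21\right) - - \frac{1}{164} = 231 + \frac{1}{164} = \frac{37885}{164}$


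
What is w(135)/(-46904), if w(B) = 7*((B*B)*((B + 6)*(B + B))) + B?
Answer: -4856780385/46904 ≈ -1.0355e+5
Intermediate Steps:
w(B) = B + 14*B**3*(6 + B) (w(B) = 7*(B**2*((6 + B)*(2*B))) + B = 7*(B**2*(2*B*(6 + B))) + B = 7*(2*B**3*(6 + B)) + B = 14*B**3*(6 + B) + B = B + 14*B**3*(6 + B))
w(135)/(-46904) = (135 + 14*135**4 + 84*135**3)/(-46904) = (135 + 14*332150625 + 84*2460375)*(-1/46904) = (135 + 4650108750 + 206671500)*(-1/46904) = 4856780385*(-1/46904) = -4856780385/46904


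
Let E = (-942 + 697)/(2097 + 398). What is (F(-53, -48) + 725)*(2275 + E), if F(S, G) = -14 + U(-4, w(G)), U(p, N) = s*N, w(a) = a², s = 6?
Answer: 16499783160/499 ≈ 3.3066e+7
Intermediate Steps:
U(p, N) = 6*N
F(S, G) = -14 + 6*G²
E = -49/499 (E = -245/2495 = -245*1/2495 = -49/499 ≈ -0.098196)
(F(-53, -48) + 725)*(2275 + E) = ((-14 + 6*(-48)²) + 725)*(2275 - 49/499) = ((-14 + 6*2304) + 725)*(1135176/499) = ((-14 + 13824) + 725)*(1135176/499) = (13810 + 725)*(1135176/499) = 14535*(1135176/499) = 16499783160/499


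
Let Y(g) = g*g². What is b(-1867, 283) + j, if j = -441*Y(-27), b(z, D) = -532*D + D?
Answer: 8529930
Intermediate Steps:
b(z, D) = -531*D
Y(g) = g³
j = 8680203 (j = -441*(-27)³ = -441*(-19683) = 8680203)
b(-1867, 283) + j = -531*283 + 8680203 = -150273 + 8680203 = 8529930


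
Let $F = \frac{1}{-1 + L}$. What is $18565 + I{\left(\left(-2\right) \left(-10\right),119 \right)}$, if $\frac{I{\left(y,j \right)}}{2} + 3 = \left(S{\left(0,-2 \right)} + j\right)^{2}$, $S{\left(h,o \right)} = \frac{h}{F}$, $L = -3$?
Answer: $46881$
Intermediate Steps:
$F = - \frac{1}{4}$ ($F = \frac{1}{-1 - 3} = \frac{1}{-4} = - \frac{1}{4} \approx -0.25$)
$S{\left(h,o \right)} = - 4 h$ ($S{\left(h,o \right)} = \frac{h}{- \frac{1}{4}} = h \left(-4\right) = - 4 h$)
$I{\left(y,j \right)} = -6 + 2 j^{2}$ ($I{\left(y,j \right)} = -6 + 2 \left(\left(-4\right) 0 + j\right)^{2} = -6 + 2 \left(0 + j\right)^{2} = -6 + 2 j^{2}$)
$18565 + I{\left(\left(-2\right) \left(-10\right),119 \right)} = 18565 - \left(6 - 2 \cdot 119^{2}\right) = 18565 + \left(-6 + 2 \cdot 14161\right) = 18565 + \left(-6 + 28322\right) = 18565 + 28316 = 46881$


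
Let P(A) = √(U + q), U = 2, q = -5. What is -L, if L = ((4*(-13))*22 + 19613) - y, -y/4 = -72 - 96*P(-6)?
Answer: -18181 + 384*I*√3 ≈ -18181.0 + 665.11*I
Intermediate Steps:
P(A) = I*√3 (P(A) = √(2 - 5) = √(-3) = I*√3)
y = 288 + 384*I*√3 (y = -4*(-72 - 96*I*√3) = 288 + 384*I*√3 ≈ 288.0 + 665.11*I)
L = 18181 - 384*I*√3 (L = ((4*(-13))*22 + 19613) - (288 + 384*I*√3) = (-52*22 + 19613) + (-288 - 384*I*√3) = (-1144 + 19613) + (-288 - 384*I*√3) = 18469 + (-288 - 384*I*√3) = 18181 - 384*I*√3 ≈ 18181.0 - 665.11*I)
-L = -(18181 - 384*I*√3) = -18181 + 384*I*√3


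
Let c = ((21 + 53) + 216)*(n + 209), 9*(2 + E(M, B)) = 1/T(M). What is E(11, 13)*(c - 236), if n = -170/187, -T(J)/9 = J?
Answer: -1178944562/9801 ≈ -1.2029e+5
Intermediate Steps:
T(J) = -9*J
n = -10/11 (n = -170*1/187 = -10/11 ≈ -0.90909)
E(M, B) = -2 - 1/(81*M) (E(M, B) = -2 + 1/(9*((-9*M))) = -2 + (-1/(9*M))/9 = -2 - 1/(81*M))
c = 663810/11 (c = ((21 + 53) + 216)*(-10/11 + 209) = (74 + 216)*(2289/11) = 290*(2289/11) = 663810/11 ≈ 60346.)
E(11, 13)*(c - 236) = (-2 - 1/81/11)*(663810/11 - 236) = (-2 - 1/81*1/11)*(661214/11) = (-2 - 1/891)*(661214/11) = -1783/891*661214/11 = -1178944562/9801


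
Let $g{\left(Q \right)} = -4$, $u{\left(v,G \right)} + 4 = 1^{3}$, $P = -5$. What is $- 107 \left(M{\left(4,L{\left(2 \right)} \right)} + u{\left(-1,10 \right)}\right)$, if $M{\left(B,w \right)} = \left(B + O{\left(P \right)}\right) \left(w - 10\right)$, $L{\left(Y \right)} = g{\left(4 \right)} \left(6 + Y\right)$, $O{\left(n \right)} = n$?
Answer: $-4173$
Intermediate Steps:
$u{\left(v,G \right)} = -3$ ($u{\left(v,G \right)} = -4 + 1^{3} = -4 + 1 = -3$)
$L{\left(Y \right)} = -24 - 4 Y$ ($L{\left(Y \right)} = - 4 \left(6 + Y\right) = -24 - 4 Y$)
$M{\left(B,w \right)} = \left(-10 + w\right) \left(-5 + B\right)$ ($M{\left(B,w \right)} = \left(B - 5\right) \left(w - 10\right) = \left(-5 + B\right) \left(-10 + w\right) = \left(-10 + w\right) \left(-5 + B\right)$)
$- 107 \left(M{\left(4,L{\left(2 \right)} \right)} + u{\left(-1,10 \right)}\right) = - 107 \left(\left(50 - 40 - 5 \left(-24 - 8\right) + 4 \left(-24 - 8\right)\right) - 3\right) = - 107 \left(\left(50 - 40 - -160 + 4 \left(-32\right)\right) - 3\right) = - 107 \left(\left(50 - 40 + 160 - 128\right) - 3\right) = - 107 \left(42 - 3\right) = \left(-107\right) 39 = -4173$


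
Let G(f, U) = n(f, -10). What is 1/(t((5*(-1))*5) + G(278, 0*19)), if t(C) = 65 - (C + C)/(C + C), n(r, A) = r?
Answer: 1/342 ≈ 0.0029240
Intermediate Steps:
G(f, U) = f
t(C) = 64 (t(C) = 65 - 2*C/(2*C) = 65 - 2*C*1/(2*C) = 65 - 1*1 = 65 - 1 = 64)
1/(t((5*(-1))*5) + G(278, 0*19)) = 1/(64 + 278) = 1/342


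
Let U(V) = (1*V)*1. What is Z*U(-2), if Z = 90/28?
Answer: -45/7 ≈ -6.4286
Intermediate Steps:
Z = 45/14 (Z = 90*(1/28) = 45/14 ≈ 3.2143)
U(V) = V (U(V) = V*1 = V)
Z*U(-2) = (45/14)*(-2) = -45/7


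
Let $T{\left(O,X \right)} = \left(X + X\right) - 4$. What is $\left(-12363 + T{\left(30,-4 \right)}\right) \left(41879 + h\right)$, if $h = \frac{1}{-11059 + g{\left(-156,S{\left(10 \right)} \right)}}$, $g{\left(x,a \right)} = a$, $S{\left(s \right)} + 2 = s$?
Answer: $- \frac{5727209746500}{11051} \approx -5.1825 \cdot 10^{8}$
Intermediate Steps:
$S{\left(s \right)} = -2 + s$
$h = - \frac{1}{11051}$ ($h = \frac{1}{-11059 + \left(-2 + 10\right)} = \frac{1}{-11059 + 8} = \frac{1}{-11051} = - \frac{1}{11051} \approx -9.049 \cdot 10^{-5}$)
$T{\left(O,X \right)} = -4 + 2 X$ ($T{\left(O,X \right)} = 2 X - 4 = -4 + 2 X$)
$\left(-12363 + T{\left(30,-4 \right)}\right) \left(41879 + h\right) = \left(-12363 + \left(-4 + 2 \left(-4\right)\right)\right) \left(41879 - \frac{1}{11051}\right) = \left(-12363 - 12\right) \frac{462804828}{11051} = \left(-12375\right) \frac{462804828}{11051} = - \frac{5727209746500}{11051}$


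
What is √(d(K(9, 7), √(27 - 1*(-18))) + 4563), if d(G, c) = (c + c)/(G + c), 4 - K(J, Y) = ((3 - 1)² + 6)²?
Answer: √(146016 - 4565*√5)/√(32 - √5) ≈ 67.549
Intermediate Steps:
K(J, Y) = -96 (K(J, Y) = 4 - ((3 - 1)² + 6)² = 4 - (2² + 6)² = 4 - (4 + 6)² = 4 - 1*10² = 4 - 1*100 = 4 - 100 = -96)
d(G, c) = 2*c/(G + c) (d(G, c) = (2*c)/(G + c) = 2*c/(G + c))
√(d(K(9, 7), √(27 - 1*(-18))) + 4563) = √(2*√(27 - 1*(-18))/(-96 + √(27 - 1*(-18))) + 4563) = √(2*√(27 + 18)/(-96 + √(27 + 18)) + 4563) = √(2*√45/(-96 + √45) + 4563) = √(2*(3*√5)/(-96 + 3*√5) + 4563) = √(6*√5/(-96 + 3*√5) + 4563) = √(4563 + 6*√5/(-96 + 3*√5))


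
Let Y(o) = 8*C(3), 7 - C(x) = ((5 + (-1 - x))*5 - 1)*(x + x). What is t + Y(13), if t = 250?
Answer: 114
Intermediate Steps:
C(x) = 7 - 2*x*(19 - 5*x) (C(x) = 7 - ((5 + (-1 - x))*5 - 1)*(x + x) = 7 - ((4 - x)*5 - 1)*2*x = 7 - ((20 - 5*x) - 1)*2*x = 7 - (19 - 5*x)*2*x = 7 - 2*x*(19 - 5*x))
Y(o) = -136 (Y(o) = 8*(7 - 38*3 + 10*3²) = 8*(7 - 114 + 10*9) = 8*(7 - 114 + 90) = 8*(-17) = -136)
t + Y(13) = 250 - 136 = 114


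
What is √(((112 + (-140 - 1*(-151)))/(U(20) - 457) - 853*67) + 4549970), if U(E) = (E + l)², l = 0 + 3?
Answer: √646966182/12 ≈ 2119.6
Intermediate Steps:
l = 3
U(E) = (3 + E)² (U(E) = (E + 3)² = (3 + E)²)
√(((112 + (-140 - 1*(-151)))/(U(20) - 457) - 853*67) + 4549970) = √(((112 + (-140 - 1*(-151)))/((3 + 20)² - 457) - 853*67) + 4549970) = √(((112 + (-140 + 151))/(23² - 457) - 57151) + 4549970) = √(((112 + 11)/(529 - 457) - 57151) + 4549970) = √((123/72 - 57151) + 4549970) = √((123*(1/72) - 57151) + 4549970) = √((41/24 - 57151) + 4549970) = √(-1371583/24 + 4549970) = √(107827697/24) = √646966182/12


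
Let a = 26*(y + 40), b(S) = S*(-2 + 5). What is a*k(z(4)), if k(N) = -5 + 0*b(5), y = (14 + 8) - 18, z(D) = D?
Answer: -5720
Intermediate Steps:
b(S) = 3*S (b(S) = S*3 = 3*S)
y = 4 (y = 22 - 18 = 4)
a = 1144 (a = 26*(4 + 40) = 26*44 = 1144)
k(N) = -5 (k(N) = -5 + 0*(3*5) = -5 + 0*15 = -5 + 0 = -5)
a*k(z(4)) = 1144*(-5) = -5720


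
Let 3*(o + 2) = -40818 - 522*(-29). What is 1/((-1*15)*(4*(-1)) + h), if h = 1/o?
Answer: 8562/513719 ≈ 0.016667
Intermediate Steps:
o = -8562 (o = -2 + (-40818 - 522*(-29))/3 = -2 + (-40818 - 1*(-15138))/3 = -2 + (-40818 + 15138)/3 = -2 + (⅓)*(-25680) = -2 - 8560 = -8562)
h = -1/8562 (h = 1/(-8562) = -1/8562 ≈ -0.00011680)
1/((-1*15)*(4*(-1)) + h) = 1/((-1*15)*(4*(-1)) - 1/8562) = 1/(-15*(-4) - 1/8562) = 1/(60 - 1/8562) = 1/(513719/8562) = 8562/513719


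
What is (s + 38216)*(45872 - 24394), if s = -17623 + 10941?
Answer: 677287252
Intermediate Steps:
s = -6682
(s + 38216)*(45872 - 24394) = (-6682 + 38216)*(45872 - 24394) = 31534*21478 = 677287252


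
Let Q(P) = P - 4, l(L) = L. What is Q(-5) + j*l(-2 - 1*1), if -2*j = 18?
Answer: 18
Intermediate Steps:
j = -9 (j = -½*18 = -9)
Q(P) = -4 + P
Q(-5) + j*l(-2 - 1*1) = (-4 - 5) - 9*(-2 - 1*1) = -9 - 9*(-2 - 1) = -9 - 9*(-3) = -9 + 27 = 18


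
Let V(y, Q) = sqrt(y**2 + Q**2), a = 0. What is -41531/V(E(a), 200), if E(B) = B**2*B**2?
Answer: -41531/200 ≈ -207.66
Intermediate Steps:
E(B) = B**4
V(y, Q) = sqrt(Q**2 + y**2)
-41531/V(E(a), 200) = -41531/sqrt(200**2 + (0**4)**2) = -41531/sqrt(40000 + 0**2) = -41531/sqrt(40000 + 0) = -41531/(sqrt(40000)) = -41531/200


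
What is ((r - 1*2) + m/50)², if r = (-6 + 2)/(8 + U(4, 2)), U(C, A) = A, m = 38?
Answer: 1681/625 ≈ 2.6896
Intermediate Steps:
r = -⅖ (r = (-6 + 2)/(8 + 2) = -4/10 = -4*⅒ = -⅖ ≈ -0.40000)
((r - 1*2) + m/50)² = ((-⅖ - 1*2) + 38/50)² = ((-⅖ - 2) + 38*(1/50))² = (-12/5 + 19/25)² = (-41/25)² = 1681/625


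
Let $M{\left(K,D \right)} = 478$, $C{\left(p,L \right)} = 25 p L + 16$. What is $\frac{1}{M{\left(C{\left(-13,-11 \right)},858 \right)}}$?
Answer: $\frac{1}{478} \approx 0.002092$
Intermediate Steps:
$C{\left(p,L \right)} = 16 + 25 L p$ ($C{\left(p,L \right)} = 25 L p + 16 = 16 + 25 L p$)
$\frac{1}{M{\left(C{\left(-13,-11 \right)},858 \right)}} = \frac{1}{478}$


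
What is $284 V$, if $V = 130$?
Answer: $36920$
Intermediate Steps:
$284 V = 284 \cdot 130 = 36920$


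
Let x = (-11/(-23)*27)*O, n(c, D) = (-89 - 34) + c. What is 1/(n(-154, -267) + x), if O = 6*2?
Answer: -23/2807 ≈ -0.0081938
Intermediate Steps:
O = 12
n(c, D) = -123 + c
x = 3564/23 (x = (-11/(-23)*27)*12 = (-11*(-1/23)*27)*12 = ((11/23)*27)*12 = (297/23)*12 = 3564/23 ≈ 154.96)
1/(n(-154, -267) + x) = 1/((-123 - 154) + 3564/23) = 1/(-277 + 3564/23) = 1/(-2807/23) = -23/2807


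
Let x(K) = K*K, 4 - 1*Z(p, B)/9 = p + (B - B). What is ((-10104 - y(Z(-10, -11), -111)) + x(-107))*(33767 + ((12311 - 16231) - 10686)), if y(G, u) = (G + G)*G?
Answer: -582628527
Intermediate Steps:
Z(p, B) = 36 - 9*p (Z(p, B) = 36 - 9*(p + (B - B)) = 36 - 9*(p + 0) = 36 - 9*p)
y(G, u) = 2*G² (y(G, u) = (2*G)*G = 2*G²)
x(K) = K²
((-10104 - y(Z(-10, -11), -111)) + x(-107))*(33767 + ((12311 - 16231) - 10686)) = ((-10104 - 2*(36 - 9*(-10))²) + (-107)²)*(33767 + ((12311 - 16231) - 10686)) = ((-10104 - 2*(36 + 90)²) + 11449)*(33767 + (-3920 - 10686)) = ((-10104 - 2*126²) + 11449)*(33767 - 14606) = ((-10104 - 2*15876) + 11449)*19161 = ((-10104 - 1*31752) + 11449)*19161 = ((-10104 - 31752) + 11449)*19161 = (-41856 + 11449)*19161 = -30407*19161 = -582628527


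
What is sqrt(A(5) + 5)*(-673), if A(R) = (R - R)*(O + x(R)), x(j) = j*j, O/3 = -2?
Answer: -673*sqrt(5) ≈ -1504.9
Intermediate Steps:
O = -6 (O = 3*(-2) = -6)
x(j) = j**2
A(R) = 0 (A(R) = (R - R)*(-6 + R**2) = 0*(-6 + R**2) = 0)
sqrt(A(5) + 5)*(-673) = sqrt(0 + 5)*(-673) = sqrt(5)*(-673) = -673*sqrt(5)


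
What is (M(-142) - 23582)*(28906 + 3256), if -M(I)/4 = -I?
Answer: -776712300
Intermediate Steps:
M(I) = 4*I (M(I) = -(-4)*I = 4*I)
(M(-142) - 23582)*(28906 + 3256) = (4*(-142) - 23582)*(28906 + 3256) = (-568 - 23582)*32162 = -24150*32162 = -776712300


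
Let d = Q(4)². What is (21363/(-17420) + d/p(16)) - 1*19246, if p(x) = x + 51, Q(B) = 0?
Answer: -335286683/17420 ≈ -19247.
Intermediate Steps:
p(x) = 51 + x
d = 0 (d = 0² = 0)
(21363/(-17420) + d/p(16)) - 1*19246 = (21363/(-17420) + 0/(51 + 16)) - 1*19246 = (21363*(-1/17420) + 0/67) - 19246 = (-21363/17420 + 0*(1/67)) - 19246 = (-21363/17420 + 0) - 19246 = -21363/17420 - 19246 = -335286683/17420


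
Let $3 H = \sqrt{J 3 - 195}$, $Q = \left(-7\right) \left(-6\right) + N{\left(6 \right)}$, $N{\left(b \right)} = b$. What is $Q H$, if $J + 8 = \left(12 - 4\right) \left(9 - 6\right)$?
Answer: $112 i \sqrt{3} \approx 193.99 i$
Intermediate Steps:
$J = 16$ ($J = -8 + \left(12 - 4\right) \left(9 - 6\right) = -8 + 8 \cdot 3 = -8 + 24 = 16$)
$Q = 48$ ($Q = \left(-7\right) \left(-6\right) + 6 = 42 + 6 = 48$)
$H = \frac{7 i \sqrt{3}}{3}$ ($H = \frac{\sqrt{16 \cdot 3 - 195}}{3} = \frac{\sqrt{48 - 195}}{3} = \frac{\sqrt{-147}}{3} = \frac{7 i \sqrt{3}}{3} \approx 4.0415 i$)
$Q H = 48 \frac{7 i \sqrt{3}}{3} = 112 i \sqrt{3}$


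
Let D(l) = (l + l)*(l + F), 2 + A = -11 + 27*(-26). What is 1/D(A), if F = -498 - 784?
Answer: 1/2855710 ≈ 3.5018e-7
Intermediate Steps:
F = -1282
A = -715 (A = -2 + (-11 + 27*(-26)) = -2 + (-11 - 702) = -2 - 713 = -715)
D(l) = 2*l*(-1282 + l) (D(l) = (l + l)*(l - 1282) = (2*l)*(-1282 + l) = 2*l*(-1282 + l))
1/D(A) = 1/(2*(-715)*(-1282 - 715)) = 1/(2*(-715)*(-1997)) = 1/2855710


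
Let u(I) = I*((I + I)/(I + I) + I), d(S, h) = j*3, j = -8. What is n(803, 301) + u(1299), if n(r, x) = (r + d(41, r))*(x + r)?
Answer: 2548716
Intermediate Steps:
d(S, h) = -24 (d(S, h) = -8*3 = -24)
n(r, x) = (-24 + r)*(r + x) (n(r, x) = (r - 24)*(x + r) = (-24 + r)*(r + x))
u(I) = I*(1 + I) (u(I) = I*((2*I)/((2*I)) + I) = I*((2*I)*(1/(2*I)) + I) = I*(1 + I))
n(803, 301) + u(1299) = (803² - 24*803 - 24*301 + 803*301) + 1299*(1 + 1299) = (644809 - 19272 - 7224 + 241703) + 1299*1300 = 860016 + 1688700 = 2548716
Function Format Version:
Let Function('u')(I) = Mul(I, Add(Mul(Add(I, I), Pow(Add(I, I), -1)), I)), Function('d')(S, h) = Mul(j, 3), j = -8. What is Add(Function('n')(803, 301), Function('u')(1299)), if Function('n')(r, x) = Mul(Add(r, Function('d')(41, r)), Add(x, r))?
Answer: 2548716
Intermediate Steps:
Function('d')(S, h) = -24 (Function('d')(S, h) = Mul(-8, 3) = -24)
Function('n')(r, x) = Mul(Add(-24, r), Add(r, x)) (Function('n')(r, x) = Mul(Add(r, -24), Add(x, r)) = Mul(Add(-24, r), Add(r, x)))
Function('u')(I) = Mul(I, Add(1, I)) (Function('u')(I) = Mul(I, Add(Mul(Mul(2, I), Pow(Mul(2, I), -1)), I)) = Mul(I, Add(Mul(Mul(2, I), Mul(Rational(1, 2), Pow(I, -1))), I)) = Mul(I, Add(1, I)))
Add(Function('n')(803, 301), Function('u')(1299)) = Add(Add(Pow(803, 2), Mul(-24, 803), Mul(-24, 301), Mul(803, 301)), Mul(1299, Add(1, 1299))) = Add(Add(644809, -19272, -7224, 241703), Mul(1299, 1300)) = Add(860016, 1688700) = 2548716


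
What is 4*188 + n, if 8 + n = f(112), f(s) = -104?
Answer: 640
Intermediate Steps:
n = -112 (n = -8 - 104 = -112)
4*188 + n = 4*188 - 112 = 752 - 112 = 640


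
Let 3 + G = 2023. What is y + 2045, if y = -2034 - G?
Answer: -2009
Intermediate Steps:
G = 2020 (G = -3 + 2023 = 2020)
y = -4054 (y = -2034 - 1*2020 = -2034 - 2020 = -4054)
y + 2045 = -4054 + 2045 = -2009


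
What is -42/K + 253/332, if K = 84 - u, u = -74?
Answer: 13015/26228 ≈ 0.49623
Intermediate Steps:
K = 158 (K = 84 - 1*(-74) = 84 + 74 = 158)
-42/K + 253/332 = -42/158 + 253/332 = -42*1/158 + 253*(1/332) = -21/79 + 253/332 = 13015/26228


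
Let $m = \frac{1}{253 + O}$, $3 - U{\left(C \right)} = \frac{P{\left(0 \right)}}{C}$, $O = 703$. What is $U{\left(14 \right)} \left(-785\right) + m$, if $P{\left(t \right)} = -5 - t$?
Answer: $- \frac{17635803}{6692} \approx -2635.4$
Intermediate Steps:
$U{\left(C \right)} = 3 + \frac{5}{C}$ ($U{\left(C \right)} = 3 - \frac{-5 - 0}{C} = 3 - \frac{-5 + 0}{C} = 3 - - \frac{5}{C} = 3 + \frac{5}{C}$)
$m = \frac{1}{956}$ ($m = \frac{1}{253 + 703} = \frac{1}{956} \approx 0.001046$)
$U{\left(14 \right)} \left(-785\right) + m = \left(3 + \frac{5}{14}\right) \left(-785\right) + \frac{1}{956} = \frac{47}{14} \left(-785\right) + \frac{1}{956} = - \frac{36895}{14} + \frac{1}{956} = - \frac{17635803}{6692}$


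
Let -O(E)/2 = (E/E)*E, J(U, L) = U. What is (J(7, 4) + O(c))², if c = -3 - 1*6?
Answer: 625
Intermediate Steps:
c = -9 (c = -3 - 6 = -9)
O(E) = -2*E (O(E) = -2*E/E*E = -2*E)
(J(7, 4) + O(c))² = (7 - 2*(-9))² = (7 + 18)² = 25² = 625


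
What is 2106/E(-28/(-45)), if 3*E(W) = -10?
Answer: -3159/5 ≈ -631.80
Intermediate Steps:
E(W) = -10/3 (E(W) = (⅓)*(-10) = -10/3)
2106/E(-28/(-45)) = 2106/(-10/3) = 2106*(-3/10) = -3159/5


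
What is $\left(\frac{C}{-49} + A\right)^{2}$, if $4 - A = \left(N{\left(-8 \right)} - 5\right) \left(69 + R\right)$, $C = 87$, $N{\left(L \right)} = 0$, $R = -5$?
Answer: $\frac{249292521}{2401} \approx 1.0383 \cdot 10^{5}$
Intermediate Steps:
$A = 324$ ($A = 4 - \left(0 - 5\right) \left(69 - 5\right) = 4 - \left(-5\right) 64 = 4 - -320 = 4 + 320 = 324$)
$\left(\frac{C}{-49} + A\right)^{2} = \left(\frac{87}{-49} + 324\right)^{2} = \left(87 \left(- \frac{1}{49}\right) + 324\right)^{2} = \left(- \frac{87}{49} + 324\right)^{2} = \left(\frac{15789}{49}\right)^{2} = \frac{249292521}{2401}$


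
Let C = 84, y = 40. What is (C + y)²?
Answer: 15376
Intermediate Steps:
(C + y)² = (84 + 40)² = 124² = 15376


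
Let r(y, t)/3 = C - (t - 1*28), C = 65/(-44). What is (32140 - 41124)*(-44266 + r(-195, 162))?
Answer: 4414708402/11 ≈ 4.0134e+8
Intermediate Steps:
C = -65/44 (C = 65*(-1/44) = -65/44 ≈ -1.4773)
r(y, t) = 3501/44 - 3*t (r(y, t) = 3*(-65/44 - (t - 1*28)) = 3*(-65/44 - (t - 28)) = 3*(-65/44 - (-28 + t)) = 3*(-65/44 + (28 - t)) = 3*(1167/44 - t) = 3501/44 - 3*t)
(32140 - 41124)*(-44266 + r(-195, 162)) = (32140 - 41124)*(-44266 + (3501/44 - 3*162)) = -8984*(-44266 + (3501/44 - 486)) = -8984*(-44266 - 17883/44) = -8984*(-1965587/44) = 4414708402/11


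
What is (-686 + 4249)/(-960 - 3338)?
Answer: -509/614 ≈ -0.82899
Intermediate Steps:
(-686 + 4249)/(-960 - 3338) = 3563/(-4298) = 3563*(-1/4298) = -509/614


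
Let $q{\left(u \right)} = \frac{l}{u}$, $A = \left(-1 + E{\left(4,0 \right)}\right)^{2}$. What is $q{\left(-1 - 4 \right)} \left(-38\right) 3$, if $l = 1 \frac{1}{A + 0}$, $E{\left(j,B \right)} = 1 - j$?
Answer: $\frac{57}{40} \approx 1.425$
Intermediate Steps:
$A = 16$ ($A = \left(-1 + \left(1 - 4\right)\right)^{2} = \left(-1 - 3\right)^{2} = \left(-4\right)^{2} = 16$)
$l = \frac{1}{16}$ ($l = 1 \frac{1}{16 + 0} = 1 \cdot \frac{1}{16} = \frac{1}{16} \approx 0.0625$)
$q{\left(u \right)} = \frac{1}{16 u}$
$q{\left(-1 - 4 \right)} \left(-38\right) 3 = \frac{1}{16 \left(-1 - 4\right)} \left(-38\right) 3 = \frac{1}{16 \left(-5\right)} \left(-38\right) 3 = \frac{1}{16} \left(- \frac{1}{5}\right) \left(-38\right) 3 = \left(- \frac{1}{80}\right) \left(-38\right) 3 = \frac{19}{40} \cdot 3 = \frac{57}{40}$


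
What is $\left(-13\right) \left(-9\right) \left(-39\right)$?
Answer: $-4563$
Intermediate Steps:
$\left(-13\right) \left(-9\right) \left(-39\right) = 117 \left(-39\right) = -4563$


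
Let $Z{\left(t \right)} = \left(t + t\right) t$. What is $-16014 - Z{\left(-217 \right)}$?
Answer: $-110192$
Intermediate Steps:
$Z{\left(t \right)} = 2 t^{2}$ ($Z{\left(t \right)} = 2 t t = 2 t^{2}$)
$-16014 - Z{\left(-217 \right)} = -16014 - 2 \left(-217\right)^{2} = -16014 - 2 \cdot 47089 = -16014 - 94178 = -110192$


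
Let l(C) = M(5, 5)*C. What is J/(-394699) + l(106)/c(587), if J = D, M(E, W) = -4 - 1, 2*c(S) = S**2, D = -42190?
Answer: 14118985170/136001039731 ≈ 0.10382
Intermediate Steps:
c(S) = S**2/2
M(E, W) = -5
J = -42190
l(C) = -5*C
J/(-394699) + l(106)/c(587) = -42190/(-394699) + (-5*106)/(((1/2)*587**2)) = -42190*(-1/394699) - 530/((1/2)*344569) = 42190/394699 - 530/344569/2 = 42190/394699 - 530*2/344569 = 42190/394699 - 1060/344569 = 14118985170/136001039731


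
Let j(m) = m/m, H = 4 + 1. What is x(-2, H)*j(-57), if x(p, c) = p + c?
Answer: 3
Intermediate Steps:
H = 5
x(p, c) = c + p
j(m) = 1
x(-2, H)*j(-57) = (5 - 2)*1 = 3*1 = 3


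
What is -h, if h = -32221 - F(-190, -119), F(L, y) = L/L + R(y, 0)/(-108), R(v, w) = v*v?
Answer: 3465815/108 ≈ 32091.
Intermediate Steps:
R(v, w) = v²
F(L, y) = 1 - y²/108 (F(L, y) = L/L + y²/(-108) = 1 + y²*(-1/108) = 1 - y²/108)
h = -3465815/108 (h = -32221 - (1 - 1/108*(-119)²) = -32221 - (1 - 1/108*14161) = -32221 - (1 - 14161/108) = -32221 - 1*(-14053/108) = -32221 + 14053/108 = -3465815/108 ≈ -32091.)
-h = -1*(-3465815/108) = 3465815/108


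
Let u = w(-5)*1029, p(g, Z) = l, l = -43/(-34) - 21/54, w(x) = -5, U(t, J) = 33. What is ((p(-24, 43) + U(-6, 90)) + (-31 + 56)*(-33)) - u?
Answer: 666143/153 ≈ 4353.9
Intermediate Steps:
l = 134/153 (l = -43*(-1/34) - 21*1/54 = 43/34 - 7/18 = 134/153 ≈ 0.87582)
p(g, Z) = 134/153
u = -5145 (u = -5*1029 = -5145)
((p(-24, 43) + U(-6, 90)) + (-31 + 56)*(-33)) - u = ((134/153 + 33) + (-31 + 56)*(-33)) - 1*(-5145) = (5183/153 + 25*(-33)) + 5145 = (5183/153 - 825) + 5145 = -121042/153 + 5145 = 666143/153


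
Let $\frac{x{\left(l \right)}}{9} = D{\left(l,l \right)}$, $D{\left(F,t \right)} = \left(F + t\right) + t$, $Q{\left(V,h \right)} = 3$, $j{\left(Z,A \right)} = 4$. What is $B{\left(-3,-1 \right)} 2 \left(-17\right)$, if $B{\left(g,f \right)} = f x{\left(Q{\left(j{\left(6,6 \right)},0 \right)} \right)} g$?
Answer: $-8262$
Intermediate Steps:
$D{\left(F,t \right)} = F + 2 t$
$x{\left(l \right)} = 27 l$ ($x{\left(l \right)} = 9 \left(l + 2 l\right) = 9 \cdot 3 l = 27 l$)
$B{\left(g,f \right)} = 81 f g$ ($B{\left(g,f \right)} = f 27 \cdot 3 g = f 81 g = 81 f g$)
$B{\left(-3,-1 \right)} 2 \left(-17\right) = 81 \left(-1\right) \left(-3\right) 2 \left(-17\right) = 243 \cdot 2 \left(-17\right) = 486 \left(-17\right) = -8262$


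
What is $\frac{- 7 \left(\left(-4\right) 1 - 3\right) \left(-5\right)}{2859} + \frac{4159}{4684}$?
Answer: $\frac{10743001}{13391556} \approx 0.80222$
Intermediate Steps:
$\frac{- 7 \left(\left(-4\right) 1 - 3\right) \left(-5\right)}{2859} + \frac{4159}{4684} = - 7 \left(-4 - 3\right) \left(-5\right) \frac{1}{2859} + 4159 \cdot \frac{1}{4684} = \left(-7\right) \left(-7\right) \left(-5\right) \frac{1}{2859} + \frac{4159}{4684} = 49 \left(-5\right) \frac{1}{2859} + \frac{4159}{4684} = \left(-245\right) \frac{1}{2859} + \frac{4159}{4684} = - \frac{245}{2859} + \frac{4159}{4684} = \frac{10743001}{13391556}$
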